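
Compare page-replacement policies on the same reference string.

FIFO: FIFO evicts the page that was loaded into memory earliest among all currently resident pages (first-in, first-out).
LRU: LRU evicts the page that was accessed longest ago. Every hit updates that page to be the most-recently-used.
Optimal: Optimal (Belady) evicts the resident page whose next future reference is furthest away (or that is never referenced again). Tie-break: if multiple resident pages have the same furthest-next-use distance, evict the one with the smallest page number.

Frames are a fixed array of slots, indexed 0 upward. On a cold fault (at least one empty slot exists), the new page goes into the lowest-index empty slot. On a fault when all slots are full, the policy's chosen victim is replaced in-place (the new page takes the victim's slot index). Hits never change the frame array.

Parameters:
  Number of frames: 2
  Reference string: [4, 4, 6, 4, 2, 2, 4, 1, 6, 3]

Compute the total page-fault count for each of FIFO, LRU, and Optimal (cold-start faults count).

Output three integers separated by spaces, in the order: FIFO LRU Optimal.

Answer: 7 6 6

Derivation:
--- FIFO ---
  step 0: ref 4 -> FAULT, frames=[4,-] (faults so far: 1)
  step 1: ref 4 -> HIT, frames=[4,-] (faults so far: 1)
  step 2: ref 6 -> FAULT, frames=[4,6] (faults so far: 2)
  step 3: ref 4 -> HIT, frames=[4,6] (faults so far: 2)
  step 4: ref 2 -> FAULT, evict 4, frames=[2,6] (faults so far: 3)
  step 5: ref 2 -> HIT, frames=[2,6] (faults so far: 3)
  step 6: ref 4 -> FAULT, evict 6, frames=[2,4] (faults so far: 4)
  step 7: ref 1 -> FAULT, evict 2, frames=[1,4] (faults so far: 5)
  step 8: ref 6 -> FAULT, evict 4, frames=[1,6] (faults so far: 6)
  step 9: ref 3 -> FAULT, evict 1, frames=[3,6] (faults so far: 7)
  FIFO total faults: 7
--- LRU ---
  step 0: ref 4 -> FAULT, frames=[4,-] (faults so far: 1)
  step 1: ref 4 -> HIT, frames=[4,-] (faults so far: 1)
  step 2: ref 6 -> FAULT, frames=[4,6] (faults so far: 2)
  step 3: ref 4 -> HIT, frames=[4,6] (faults so far: 2)
  step 4: ref 2 -> FAULT, evict 6, frames=[4,2] (faults so far: 3)
  step 5: ref 2 -> HIT, frames=[4,2] (faults so far: 3)
  step 6: ref 4 -> HIT, frames=[4,2] (faults so far: 3)
  step 7: ref 1 -> FAULT, evict 2, frames=[4,1] (faults so far: 4)
  step 8: ref 6 -> FAULT, evict 4, frames=[6,1] (faults so far: 5)
  step 9: ref 3 -> FAULT, evict 1, frames=[6,3] (faults so far: 6)
  LRU total faults: 6
--- Optimal ---
  step 0: ref 4 -> FAULT, frames=[4,-] (faults so far: 1)
  step 1: ref 4 -> HIT, frames=[4,-] (faults so far: 1)
  step 2: ref 6 -> FAULT, frames=[4,6] (faults so far: 2)
  step 3: ref 4 -> HIT, frames=[4,6] (faults so far: 2)
  step 4: ref 2 -> FAULT, evict 6, frames=[4,2] (faults so far: 3)
  step 5: ref 2 -> HIT, frames=[4,2] (faults so far: 3)
  step 6: ref 4 -> HIT, frames=[4,2] (faults so far: 3)
  step 7: ref 1 -> FAULT, evict 2, frames=[4,1] (faults so far: 4)
  step 8: ref 6 -> FAULT, evict 1, frames=[4,6] (faults so far: 5)
  step 9: ref 3 -> FAULT, evict 4, frames=[3,6] (faults so far: 6)
  Optimal total faults: 6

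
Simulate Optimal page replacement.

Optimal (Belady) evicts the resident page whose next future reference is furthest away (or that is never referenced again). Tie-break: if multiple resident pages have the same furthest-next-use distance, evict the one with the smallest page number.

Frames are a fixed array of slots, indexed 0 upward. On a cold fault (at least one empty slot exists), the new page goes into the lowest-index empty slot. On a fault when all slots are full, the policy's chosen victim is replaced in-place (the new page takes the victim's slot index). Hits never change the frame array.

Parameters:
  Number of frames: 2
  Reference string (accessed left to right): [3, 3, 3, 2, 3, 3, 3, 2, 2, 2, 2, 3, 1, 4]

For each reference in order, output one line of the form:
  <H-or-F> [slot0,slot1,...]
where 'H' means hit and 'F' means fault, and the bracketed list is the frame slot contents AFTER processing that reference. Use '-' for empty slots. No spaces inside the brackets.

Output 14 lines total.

F [3,-]
H [3,-]
H [3,-]
F [3,2]
H [3,2]
H [3,2]
H [3,2]
H [3,2]
H [3,2]
H [3,2]
H [3,2]
H [3,2]
F [3,1]
F [3,4]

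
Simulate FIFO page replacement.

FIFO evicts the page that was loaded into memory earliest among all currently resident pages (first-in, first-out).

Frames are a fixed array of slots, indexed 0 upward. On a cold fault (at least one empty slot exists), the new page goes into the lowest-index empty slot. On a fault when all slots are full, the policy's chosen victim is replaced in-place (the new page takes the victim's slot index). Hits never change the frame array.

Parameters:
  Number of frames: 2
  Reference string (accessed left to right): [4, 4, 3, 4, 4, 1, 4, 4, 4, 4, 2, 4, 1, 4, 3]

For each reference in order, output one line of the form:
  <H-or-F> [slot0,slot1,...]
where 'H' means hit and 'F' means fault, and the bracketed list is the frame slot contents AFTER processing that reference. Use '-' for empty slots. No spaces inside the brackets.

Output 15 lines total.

F [4,-]
H [4,-]
F [4,3]
H [4,3]
H [4,3]
F [1,3]
F [1,4]
H [1,4]
H [1,4]
H [1,4]
F [2,4]
H [2,4]
F [2,1]
F [4,1]
F [4,3]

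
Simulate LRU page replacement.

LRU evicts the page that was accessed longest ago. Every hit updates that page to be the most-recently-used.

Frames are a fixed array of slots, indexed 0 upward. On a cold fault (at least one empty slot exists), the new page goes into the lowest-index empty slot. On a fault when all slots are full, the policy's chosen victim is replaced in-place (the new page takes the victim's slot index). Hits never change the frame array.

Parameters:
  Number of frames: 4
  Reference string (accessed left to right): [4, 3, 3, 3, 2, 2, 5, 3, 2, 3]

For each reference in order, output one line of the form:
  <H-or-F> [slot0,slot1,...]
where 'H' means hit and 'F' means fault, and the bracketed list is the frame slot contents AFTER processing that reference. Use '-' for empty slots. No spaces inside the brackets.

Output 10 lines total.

F [4,-,-,-]
F [4,3,-,-]
H [4,3,-,-]
H [4,3,-,-]
F [4,3,2,-]
H [4,3,2,-]
F [4,3,2,5]
H [4,3,2,5]
H [4,3,2,5]
H [4,3,2,5]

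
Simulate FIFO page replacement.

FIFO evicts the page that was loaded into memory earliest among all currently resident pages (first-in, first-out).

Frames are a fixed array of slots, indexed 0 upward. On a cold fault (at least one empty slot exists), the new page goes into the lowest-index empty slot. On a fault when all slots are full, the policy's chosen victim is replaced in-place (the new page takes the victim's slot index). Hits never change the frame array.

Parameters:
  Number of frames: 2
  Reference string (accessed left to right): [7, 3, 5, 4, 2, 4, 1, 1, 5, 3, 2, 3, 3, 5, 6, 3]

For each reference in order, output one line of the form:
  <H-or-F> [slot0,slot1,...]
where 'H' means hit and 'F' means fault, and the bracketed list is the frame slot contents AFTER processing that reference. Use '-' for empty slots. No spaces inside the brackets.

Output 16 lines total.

F [7,-]
F [7,3]
F [5,3]
F [5,4]
F [2,4]
H [2,4]
F [2,1]
H [2,1]
F [5,1]
F [5,3]
F [2,3]
H [2,3]
H [2,3]
F [2,5]
F [6,5]
F [6,3]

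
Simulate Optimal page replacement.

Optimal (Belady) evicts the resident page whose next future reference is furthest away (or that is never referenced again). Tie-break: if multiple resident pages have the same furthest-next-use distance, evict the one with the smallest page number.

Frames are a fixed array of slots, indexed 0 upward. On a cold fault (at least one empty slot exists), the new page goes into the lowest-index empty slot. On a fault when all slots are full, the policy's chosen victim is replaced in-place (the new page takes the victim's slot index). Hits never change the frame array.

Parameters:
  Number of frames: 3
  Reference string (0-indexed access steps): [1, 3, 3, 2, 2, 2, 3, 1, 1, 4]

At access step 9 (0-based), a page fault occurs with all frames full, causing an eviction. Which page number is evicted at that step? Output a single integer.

Step 0: ref 1 -> FAULT, frames=[1,-,-]
Step 1: ref 3 -> FAULT, frames=[1,3,-]
Step 2: ref 3 -> HIT, frames=[1,3,-]
Step 3: ref 2 -> FAULT, frames=[1,3,2]
Step 4: ref 2 -> HIT, frames=[1,3,2]
Step 5: ref 2 -> HIT, frames=[1,3,2]
Step 6: ref 3 -> HIT, frames=[1,3,2]
Step 7: ref 1 -> HIT, frames=[1,3,2]
Step 8: ref 1 -> HIT, frames=[1,3,2]
Step 9: ref 4 -> FAULT, evict 1, frames=[4,3,2]
At step 9: evicted page 1

Answer: 1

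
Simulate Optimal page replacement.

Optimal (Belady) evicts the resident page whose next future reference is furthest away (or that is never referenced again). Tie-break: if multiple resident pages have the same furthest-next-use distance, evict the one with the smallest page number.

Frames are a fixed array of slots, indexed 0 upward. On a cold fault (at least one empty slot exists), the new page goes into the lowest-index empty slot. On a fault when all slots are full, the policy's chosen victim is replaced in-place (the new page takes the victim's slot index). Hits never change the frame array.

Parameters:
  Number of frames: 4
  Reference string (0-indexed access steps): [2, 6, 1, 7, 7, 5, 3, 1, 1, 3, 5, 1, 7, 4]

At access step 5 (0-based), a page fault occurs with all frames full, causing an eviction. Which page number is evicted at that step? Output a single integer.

Step 0: ref 2 -> FAULT, frames=[2,-,-,-]
Step 1: ref 6 -> FAULT, frames=[2,6,-,-]
Step 2: ref 1 -> FAULT, frames=[2,6,1,-]
Step 3: ref 7 -> FAULT, frames=[2,6,1,7]
Step 4: ref 7 -> HIT, frames=[2,6,1,7]
Step 5: ref 5 -> FAULT, evict 2, frames=[5,6,1,7]
At step 5: evicted page 2

Answer: 2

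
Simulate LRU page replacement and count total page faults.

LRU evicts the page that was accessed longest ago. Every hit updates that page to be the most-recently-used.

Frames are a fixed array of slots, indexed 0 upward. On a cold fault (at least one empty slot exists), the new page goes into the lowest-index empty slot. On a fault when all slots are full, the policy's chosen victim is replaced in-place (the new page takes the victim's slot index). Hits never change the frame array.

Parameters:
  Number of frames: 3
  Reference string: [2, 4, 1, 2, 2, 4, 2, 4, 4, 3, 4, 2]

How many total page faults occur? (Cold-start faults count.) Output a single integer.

Answer: 4

Derivation:
Step 0: ref 2 → FAULT, frames=[2,-,-]
Step 1: ref 4 → FAULT, frames=[2,4,-]
Step 2: ref 1 → FAULT, frames=[2,4,1]
Step 3: ref 2 → HIT, frames=[2,4,1]
Step 4: ref 2 → HIT, frames=[2,4,1]
Step 5: ref 4 → HIT, frames=[2,4,1]
Step 6: ref 2 → HIT, frames=[2,4,1]
Step 7: ref 4 → HIT, frames=[2,4,1]
Step 8: ref 4 → HIT, frames=[2,4,1]
Step 9: ref 3 → FAULT (evict 1), frames=[2,4,3]
Step 10: ref 4 → HIT, frames=[2,4,3]
Step 11: ref 2 → HIT, frames=[2,4,3]
Total faults: 4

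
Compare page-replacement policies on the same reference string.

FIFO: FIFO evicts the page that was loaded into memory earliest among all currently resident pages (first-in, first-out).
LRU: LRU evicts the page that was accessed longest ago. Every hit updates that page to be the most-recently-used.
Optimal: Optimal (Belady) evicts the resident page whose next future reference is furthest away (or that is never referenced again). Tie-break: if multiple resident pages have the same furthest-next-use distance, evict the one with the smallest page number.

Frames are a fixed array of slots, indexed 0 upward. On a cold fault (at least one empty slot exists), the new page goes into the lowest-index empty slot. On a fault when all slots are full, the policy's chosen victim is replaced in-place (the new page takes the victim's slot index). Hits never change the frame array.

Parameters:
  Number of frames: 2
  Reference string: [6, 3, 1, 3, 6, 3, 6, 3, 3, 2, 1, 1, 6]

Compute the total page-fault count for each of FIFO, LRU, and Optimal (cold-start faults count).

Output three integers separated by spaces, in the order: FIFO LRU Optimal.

--- FIFO ---
  step 0: ref 6 -> FAULT, frames=[6,-] (faults so far: 1)
  step 1: ref 3 -> FAULT, frames=[6,3] (faults so far: 2)
  step 2: ref 1 -> FAULT, evict 6, frames=[1,3] (faults so far: 3)
  step 3: ref 3 -> HIT, frames=[1,3] (faults so far: 3)
  step 4: ref 6 -> FAULT, evict 3, frames=[1,6] (faults so far: 4)
  step 5: ref 3 -> FAULT, evict 1, frames=[3,6] (faults so far: 5)
  step 6: ref 6 -> HIT, frames=[3,6] (faults so far: 5)
  step 7: ref 3 -> HIT, frames=[3,6] (faults so far: 5)
  step 8: ref 3 -> HIT, frames=[3,6] (faults so far: 5)
  step 9: ref 2 -> FAULT, evict 6, frames=[3,2] (faults so far: 6)
  step 10: ref 1 -> FAULT, evict 3, frames=[1,2] (faults so far: 7)
  step 11: ref 1 -> HIT, frames=[1,2] (faults so far: 7)
  step 12: ref 6 -> FAULT, evict 2, frames=[1,6] (faults so far: 8)
  FIFO total faults: 8
--- LRU ---
  step 0: ref 6 -> FAULT, frames=[6,-] (faults so far: 1)
  step 1: ref 3 -> FAULT, frames=[6,3] (faults so far: 2)
  step 2: ref 1 -> FAULT, evict 6, frames=[1,3] (faults so far: 3)
  step 3: ref 3 -> HIT, frames=[1,3] (faults so far: 3)
  step 4: ref 6 -> FAULT, evict 1, frames=[6,3] (faults so far: 4)
  step 5: ref 3 -> HIT, frames=[6,3] (faults so far: 4)
  step 6: ref 6 -> HIT, frames=[6,3] (faults so far: 4)
  step 7: ref 3 -> HIT, frames=[6,3] (faults so far: 4)
  step 8: ref 3 -> HIT, frames=[6,3] (faults so far: 4)
  step 9: ref 2 -> FAULT, evict 6, frames=[2,3] (faults so far: 5)
  step 10: ref 1 -> FAULT, evict 3, frames=[2,1] (faults so far: 6)
  step 11: ref 1 -> HIT, frames=[2,1] (faults so far: 6)
  step 12: ref 6 -> FAULT, evict 2, frames=[6,1] (faults so far: 7)
  LRU total faults: 7
--- Optimal ---
  step 0: ref 6 -> FAULT, frames=[6,-] (faults so far: 1)
  step 1: ref 3 -> FAULT, frames=[6,3] (faults so far: 2)
  step 2: ref 1 -> FAULT, evict 6, frames=[1,3] (faults so far: 3)
  step 3: ref 3 -> HIT, frames=[1,3] (faults so far: 3)
  step 4: ref 6 -> FAULT, evict 1, frames=[6,3] (faults so far: 4)
  step 5: ref 3 -> HIT, frames=[6,3] (faults so far: 4)
  step 6: ref 6 -> HIT, frames=[6,3] (faults so far: 4)
  step 7: ref 3 -> HIT, frames=[6,3] (faults so far: 4)
  step 8: ref 3 -> HIT, frames=[6,3] (faults so far: 4)
  step 9: ref 2 -> FAULT, evict 3, frames=[6,2] (faults so far: 5)
  step 10: ref 1 -> FAULT, evict 2, frames=[6,1] (faults so far: 6)
  step 11: ref 1 -> HIT, frames=[6,1] (faults so far: 6)
  step 12: ref 6 -> HIT, frames=[6,1] (faults so far: 6)
  Optimal total faults: 6

Answer: 8 7 6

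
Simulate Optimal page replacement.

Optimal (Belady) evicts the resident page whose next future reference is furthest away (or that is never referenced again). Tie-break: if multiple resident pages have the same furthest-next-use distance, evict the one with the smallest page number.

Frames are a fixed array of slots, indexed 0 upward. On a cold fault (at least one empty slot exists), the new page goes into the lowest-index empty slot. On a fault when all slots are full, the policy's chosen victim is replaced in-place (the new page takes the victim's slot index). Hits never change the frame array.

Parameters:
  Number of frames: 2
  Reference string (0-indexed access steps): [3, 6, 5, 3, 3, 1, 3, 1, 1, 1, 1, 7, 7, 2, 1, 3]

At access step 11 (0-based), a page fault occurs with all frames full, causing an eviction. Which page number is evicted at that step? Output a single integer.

Answer: 3

Derivation:
Step 0: ref 3 -> FAULT, frames=[3,-]
Step 1: ref 6 -> FAULT, frames=[3,6]
Step 2: ref 5 -> FAULT, evict 6, frames=[3,5]
Step 3: ref 3 -> HIT, frames=[3,5]
Step 4: ref 3 -> HIT, frames=[3,5]
Step 5: ref 1 -> FAULT, evict 5, frames=[3,1]
Step 6: ref 3 -> HIT, frames=[3,1]
Step 7: ref 1 -> HIT, frames=[3,1]
Step 8: ref 1 -> HIT, frames=[3,1]
Step 9: ref 1 -> HIT, frames=[3,1]
Step 10: ref 1 -> HIT, frames=[3,1]
Step 11: ref 7 -> FAULT, evict 3, frames=[7,1]
At step 11: evicted page 3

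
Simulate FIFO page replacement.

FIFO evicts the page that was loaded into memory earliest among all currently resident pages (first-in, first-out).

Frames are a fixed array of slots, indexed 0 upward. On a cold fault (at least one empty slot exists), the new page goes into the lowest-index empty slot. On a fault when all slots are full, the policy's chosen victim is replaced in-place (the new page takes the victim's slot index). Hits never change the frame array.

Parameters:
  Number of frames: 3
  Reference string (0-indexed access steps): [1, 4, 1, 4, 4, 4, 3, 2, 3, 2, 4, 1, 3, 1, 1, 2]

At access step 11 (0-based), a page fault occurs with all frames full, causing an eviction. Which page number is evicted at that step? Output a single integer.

Answer: 4

Derivation:
Step 0: ref 1 -> FAULT, frames=[1,-,-]
Step 1: ref 4 -> FAULT, frames=[1,4,-]
Step 2: ref 1 -> HIT, frames=[1,4,-]
Step 3: ref 4 -> HIT, frames=[1,4,-]
Step 4: ref 4 -> HIT, frames=[1,4,-]
Step 5: ref 4 -> HIT, frames=[1,4,-]
Step 6: ref 3 -> FAULT, frames=[1,4,3]
Step 7: ref 2 -> FAULT, evict 1, frames=[2,4,3]
Step 8: ref 3 -> HIT, frames=[2,4,3]
Step 9: ref 2 -> HIT, frames=[2,4,3]
Step 10: ref 4 -> HIT, frames=[2,4,3]
Step 11: ref 1 -> FAULT, evict 4, frames=[2,1,3]
At step 11: evicted page 4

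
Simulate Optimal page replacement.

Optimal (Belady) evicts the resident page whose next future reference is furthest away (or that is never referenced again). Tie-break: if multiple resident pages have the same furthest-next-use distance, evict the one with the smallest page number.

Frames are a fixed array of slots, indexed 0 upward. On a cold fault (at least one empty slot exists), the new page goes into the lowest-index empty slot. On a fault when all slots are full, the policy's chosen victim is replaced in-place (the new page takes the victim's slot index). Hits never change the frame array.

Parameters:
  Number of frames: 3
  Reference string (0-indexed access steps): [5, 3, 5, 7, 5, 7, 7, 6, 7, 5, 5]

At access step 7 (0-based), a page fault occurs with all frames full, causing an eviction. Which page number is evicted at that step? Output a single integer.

Step 0: ref 5 -> FAULT, frames=[5,-,-]
Step 1: ref 3 -> FAULT, frames=[5,3,-]
Step 2: ref 5 -> HIT, frames=[5,3,-]
Step 3: ref 7 -> FAULT, frames=[5,3,7]
Step 4: ref 5 -> HIT, frames=[5,3,7]
Step 5: ref 7 -> HIT, frames=[5,3,7]
Step 6: ref 7 -> HIT, frames=[5,3,7]
Step 7: ref 6 -> FAULT, evict 3, frames=[5,6,7]
At step 7: evicted page 3

Answer: 3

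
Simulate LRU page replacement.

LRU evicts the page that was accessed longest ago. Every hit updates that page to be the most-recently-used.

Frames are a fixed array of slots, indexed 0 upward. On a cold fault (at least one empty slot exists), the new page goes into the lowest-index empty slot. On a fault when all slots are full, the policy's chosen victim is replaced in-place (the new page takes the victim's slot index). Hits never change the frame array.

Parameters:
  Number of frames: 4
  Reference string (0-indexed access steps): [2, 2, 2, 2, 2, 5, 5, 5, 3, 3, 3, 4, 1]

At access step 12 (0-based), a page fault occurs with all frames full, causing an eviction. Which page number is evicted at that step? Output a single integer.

Answer: 2

Derivation:
Step 0: ref 2 -> FAULT, frames=[2,-,-,-]
Step 1: ref 2 -> HIT, frames=[2,-,-,-]
Step 2: ref 2 -> HIT, frames=[2,-,-,-]
Step 3: ref 2 -> HIT, frames=[2,-,-,-]
Step 4: ref 2 -> HIT, frames=[2,-,-,-]
Step 5: ref 5 -> FAULT, frames=[2,5,-,-]
Step 6: ref 5 -> HIT, frames=[2,5,-,-]
Step 7: ref 5 -> HIT, frames=[2,5,-,-]
Step 8: ref 3 -> FAULT, frames=[2,5,3,-]
Step 9: ref 3 -> HIT, frames=[2,5,3,-]
Step 10: ref 3 -> HIT, frames=[2,5,3,-]
Step 11: ref 4 -> FAULT, frames=[2,5,3,4]
Step 12: ref 1 -> FAULT, evict 2, frames=[1,5,3,4]
At step 12: evicted page 2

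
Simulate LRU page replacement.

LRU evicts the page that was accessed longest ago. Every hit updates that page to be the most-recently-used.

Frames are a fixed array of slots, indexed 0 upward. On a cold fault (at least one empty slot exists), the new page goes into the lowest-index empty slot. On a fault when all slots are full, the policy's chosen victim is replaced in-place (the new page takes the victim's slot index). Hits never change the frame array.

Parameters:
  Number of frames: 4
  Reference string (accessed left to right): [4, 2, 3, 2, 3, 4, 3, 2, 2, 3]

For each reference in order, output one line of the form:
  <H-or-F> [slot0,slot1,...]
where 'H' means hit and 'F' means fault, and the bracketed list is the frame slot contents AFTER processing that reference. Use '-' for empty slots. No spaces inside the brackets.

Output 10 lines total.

F [4,-,-,-]
F [4,2,-,-]
F [4,2,3,-]
H [4,2,3,-]
H [4,2,3,-]
H [4,2,3,-]
H [4,2,3,-]
H [4,2,3,-]
H [4,2,3,-]
H [4,2,3,-]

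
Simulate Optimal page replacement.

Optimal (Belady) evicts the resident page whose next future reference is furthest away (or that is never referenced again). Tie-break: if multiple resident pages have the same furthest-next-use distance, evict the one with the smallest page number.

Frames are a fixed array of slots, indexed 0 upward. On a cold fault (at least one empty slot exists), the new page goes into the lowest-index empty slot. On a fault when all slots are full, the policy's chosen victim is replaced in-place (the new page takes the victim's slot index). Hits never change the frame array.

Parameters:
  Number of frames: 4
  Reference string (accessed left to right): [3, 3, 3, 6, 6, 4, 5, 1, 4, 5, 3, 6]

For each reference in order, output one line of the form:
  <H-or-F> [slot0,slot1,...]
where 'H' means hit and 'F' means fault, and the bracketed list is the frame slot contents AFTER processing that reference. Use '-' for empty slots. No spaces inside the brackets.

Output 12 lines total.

F [3,-,-,-]
H [3,-,-,-]
H [3,-,-,-]
F [3,6,-,-]
H [3,6,-,-]
F [3,6,4,-]
F [3,6,4,5]
F [3,1,4,5]
H [3,1,4,5]
H [3,1,4,5]
H [3,1,4,5]
F [3,6,4,5]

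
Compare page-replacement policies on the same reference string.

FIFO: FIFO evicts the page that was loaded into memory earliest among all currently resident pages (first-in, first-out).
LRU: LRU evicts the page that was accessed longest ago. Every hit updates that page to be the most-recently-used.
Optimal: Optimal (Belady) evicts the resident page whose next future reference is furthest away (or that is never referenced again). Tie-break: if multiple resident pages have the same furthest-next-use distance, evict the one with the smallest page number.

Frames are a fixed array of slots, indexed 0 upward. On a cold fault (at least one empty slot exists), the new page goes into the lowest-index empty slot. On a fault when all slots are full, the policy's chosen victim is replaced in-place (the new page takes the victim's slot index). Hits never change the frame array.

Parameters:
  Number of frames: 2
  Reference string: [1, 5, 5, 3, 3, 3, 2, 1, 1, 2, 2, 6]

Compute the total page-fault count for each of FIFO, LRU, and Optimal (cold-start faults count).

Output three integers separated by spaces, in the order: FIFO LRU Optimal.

Answer: 6 6 5

Derivation:
--- FIFO ---
  step 0: ref 1 -> FAULT, frames=[1,-] (faults so far: 1)
  step 1: ref 5 -> FAULT, frames=[1,5] (faults so far: 2)
  step 2: ref 5 -> HIT, frames=[1,5] (faults so far: 2)
  step 3: ref 3 -> FAULT, evict 1, frames=[3,5] (faults so far: 3)
  step 4: ref 3 -> HIT, frames=[3,5] (faults so far: 3)
  step 5: ref 3 -> HIT, frames=[3,5] (faults so far: 3)
  step 6: ref 2 -> FAULT, evict 5, frames=[3,2] (faults so far: 4)
  step 7: ref 1 -> FAULT, evict 3, frames=[1,2] (faults so far: 5)
  step 8: ref 1 -> HIT, frames=[1,2] (faults so far: 5)
  step 9: ref 2 -> HIT, frames=[1,2] (faults so far: 5)
  step 10: ref 2 -> HIT, frames=[1,2] (faults so far: 5)
  step 11: ref 6 -> FAULT, evict 2, frames=[1,6] (faults so far: 6)
  FIFO total faults: 6
--- LRU ---
  step 0: ref 1 -> FAULT, frames=[1,-] (faults so far: 1)
  step 1: ref 5 -> FAULT, frames=[1,5] (faults so far: 2)
  step 2: ref 5 -> HIT, frames=[1,5] (faults so far: 2)
  step 3: ref 3 -> FAULT, evict 1, frames=[3,5] (faults so far: 3)
  step 4: ref 3 -> HIT, frames=[3,5] (faults so far: 3)
  step 5: ref 3 -> HIT, frames=[3,5] (faults so far: 3)
  step 6: ref 2 -> FAULT, evict 5, frames=[3,2] (faults so far: 4)
  step 7: ref 1 -> FAULT, evict 3, frames=[1,2] (faults so far: 5)
  step 8: ref 1 -> HIT, frames=[1,2] (faults so far: 5)
  step 9: ref 2 -> HIT, frames=[1,2] (faults so far: 5)
  step 10: ref 2 -> HIT, frames=[1,2] (faults so far: 5)
  step 11: ref 6 -> FAULT, evict 1, frames=[6,2] (faults so far: 6)
  LRU total faults: 6
--- Optimal ---
  step 0: ref 1 -> FAULT, frames=[1,-] (faults so far: 1)
  step 1: ref 5 -> FAULT, frames=[1,5] (faults so far: 2)
  step 2: ref 5 -> HIT, frames=[1,5] (faults so far: 2)
  step 3: ref 3 -> FAULT, evict 5, frames=[1,3] (faults so far: 3)
  step 4: ref 3 -> HIT, frames=[1,3] (faults so far: 3)
  step 5: ref 3 -> HIT, frames=[1,3] (faults so far: 3)
  step 6: ref 2 -> FAULT, evict 3, frames=[1,2] (faults so far: 4)
  step 7: ref 1 -> HIT, frames=[1,2] (faults so far: 4)
  step 8: ref 1 -> HIT, frames=[1,2] (faults so far: 4)
  step 9: ref 2 -> HIT, frames=[1,2] (faults so far: 4)
  step 10: ref 2 -> HIT, frames=[1,2] (faults so far: 4)
  step 11: ref 6 -> FAULT, evict 1, frames=[6,2] (faults so far: 5)
  Optimal total faults: 5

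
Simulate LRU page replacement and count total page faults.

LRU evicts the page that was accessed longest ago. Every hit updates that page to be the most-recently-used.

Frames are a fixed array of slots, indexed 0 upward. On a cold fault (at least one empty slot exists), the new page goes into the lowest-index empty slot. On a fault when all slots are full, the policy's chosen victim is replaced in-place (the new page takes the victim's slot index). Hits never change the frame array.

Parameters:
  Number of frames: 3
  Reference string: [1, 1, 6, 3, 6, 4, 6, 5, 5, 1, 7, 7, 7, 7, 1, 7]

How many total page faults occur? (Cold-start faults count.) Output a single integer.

Answer: 7

Derivation:
Step 0: ref 1 → FAULT, frames=[1,-,-]
Step 1: ref 1 → HIT, frames=[1,-,-]
Step 2: ref 6 → FAULT, frames=[1,6,-]
Step 3: ref 3 → FAULT, frames=[1,6,3]
Step 4: ref 6 → HIT, frames=[1,6,3]
Step 5: ref 4 → FAULT (evict 1), frames=[4,6,3]
Step 6: ref 6 → HIT, frames=[4,6,3]
Step 7: ref 5 → FAULT (evict 3), frames=[4,6,5]
Step 8: ref 5 → HIT, frames=[4,6,5]
Step 9: ref 1 → FAULT (evict 4), frames=[1,6,5]
Step 10: ref 7 → FAULT (evict 6), frames=[1,7,5]
Step 11: ref 7 → HIT, frames=[1,7,5]
Step 12: ref 7 → HIT, frames=[1,7,5]
Step 13: ref 7 → HIT, frames=[1,7,5]
Step 14: ref 1 → HIT, frames=[1,7,5]
Step 15: ref 7 → HIT, frames=[1,7,5]
Total faults: 7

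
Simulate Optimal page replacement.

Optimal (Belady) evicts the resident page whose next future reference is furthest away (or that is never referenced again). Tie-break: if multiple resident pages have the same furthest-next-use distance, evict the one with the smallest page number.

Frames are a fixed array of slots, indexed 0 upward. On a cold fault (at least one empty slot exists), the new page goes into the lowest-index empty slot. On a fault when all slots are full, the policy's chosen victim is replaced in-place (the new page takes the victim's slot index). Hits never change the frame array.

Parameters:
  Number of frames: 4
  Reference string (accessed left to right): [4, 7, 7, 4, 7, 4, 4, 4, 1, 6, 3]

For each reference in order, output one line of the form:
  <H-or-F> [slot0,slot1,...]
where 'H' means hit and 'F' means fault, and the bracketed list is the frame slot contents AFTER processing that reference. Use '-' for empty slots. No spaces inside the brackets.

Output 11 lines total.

F [4,-,-,-]
F [4,7,-,-]
H [4,7,-,-]
H [4,7,-,-]
H [4,7,-,-]
H [4,7,-,-]
H [4,7,-,-]
H [4,7,-,-]
F [4,7,1,-]
F [4,7,1,6]
F [4,7,3,6]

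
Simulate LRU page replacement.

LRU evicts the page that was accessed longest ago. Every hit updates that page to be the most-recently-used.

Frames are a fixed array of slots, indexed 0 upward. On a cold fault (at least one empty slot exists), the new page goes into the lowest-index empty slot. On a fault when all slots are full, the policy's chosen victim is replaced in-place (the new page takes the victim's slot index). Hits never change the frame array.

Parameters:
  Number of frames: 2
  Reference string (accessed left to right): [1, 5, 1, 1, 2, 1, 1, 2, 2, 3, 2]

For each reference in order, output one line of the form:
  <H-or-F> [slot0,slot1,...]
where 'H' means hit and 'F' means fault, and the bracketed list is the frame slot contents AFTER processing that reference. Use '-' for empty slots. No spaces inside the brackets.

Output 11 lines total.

F [1,-]
F [1,5]
H [1,5]
H [1,5]
F [1,2]
H [1,2]
H [1,2]
H [1,2]
H [1,2]
F [3,2]
H [3,2]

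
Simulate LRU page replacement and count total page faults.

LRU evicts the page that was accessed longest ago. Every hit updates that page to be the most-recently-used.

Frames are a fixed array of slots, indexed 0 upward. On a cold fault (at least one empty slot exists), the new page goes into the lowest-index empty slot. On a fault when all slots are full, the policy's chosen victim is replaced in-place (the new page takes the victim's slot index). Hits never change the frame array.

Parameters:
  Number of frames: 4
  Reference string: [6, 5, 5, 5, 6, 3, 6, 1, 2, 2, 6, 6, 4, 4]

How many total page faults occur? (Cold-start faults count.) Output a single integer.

Step 0: ref 6 → FAULT, frames=[6,-,-,-]
Step 1: ref 5 → FAULT, frames=[6,5,-,-]
Step 2: ref 5 → HIT, frames=[6,5,-,-]
Step 3: ref 5 → HIT, frames=[6,5,-,-]
Step 4: ref 6 → HIT, frames=[6,5,-,-]
Step 5: ref 3 → FAULT, frames=[6,5,3,-]
Step 6: ref 6 → HIT, frames=[6,5,3,-]
Step 7: ref 1 → FAULT, frames=[6,5,3,1]
Step 8: ref 2 → FAULT (evict 5), frames=[6,2,3,1]
Step 9: ref 2 → HIT, frames=[6,2,3,1]
Step 10: ref 6 → HIT, frames=[6,2,3,1]
Step 11: ref 6 → HIT, frames=[6,2,3,1]
Step 12: ref 4 → FAULT (evict 3), frames=[6,2,4,1]
Step 13: ref 4 → HIT, frames=[6,2,4,1]
Total faults: 6

Answer: 6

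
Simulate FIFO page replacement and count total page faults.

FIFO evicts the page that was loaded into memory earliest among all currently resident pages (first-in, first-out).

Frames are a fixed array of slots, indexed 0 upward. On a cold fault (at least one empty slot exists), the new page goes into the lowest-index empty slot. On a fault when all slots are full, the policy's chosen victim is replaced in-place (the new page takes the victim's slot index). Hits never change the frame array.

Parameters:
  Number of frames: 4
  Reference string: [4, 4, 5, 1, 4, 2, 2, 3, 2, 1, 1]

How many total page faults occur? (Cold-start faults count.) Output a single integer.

Answer: 5

Derivation:
Step 0: ref 4 → FAULT, frames=[4,-,-,-]
Step 1: ref 4 → HIT, frames=[4,-,-,-]
Step 2: ref 5 → FAULT, frames=[4,5,-,-]
Step 3: ref 1 → FAULT, frames=[4,5,1,-]
Step 4: ref 4 → HIT, frames=[4,5,1,-]
Step 5: ref 2 → FAULT, frames=[4,5,1,2]
Step 6: ref 2 → HIT, frames=[4,5,1,2]
Step 7: ref 3 → FAULT (evict 4), frames=[3,5,1,2]
Step 8: ref 2 → HIT, frames=[3,5,1,2]
Step 9: ref 1 → HIT, frames=[3,5,1,2]
Step 10: ref 1 → HIT, frames=[3,5,1,2]
Total faults: 5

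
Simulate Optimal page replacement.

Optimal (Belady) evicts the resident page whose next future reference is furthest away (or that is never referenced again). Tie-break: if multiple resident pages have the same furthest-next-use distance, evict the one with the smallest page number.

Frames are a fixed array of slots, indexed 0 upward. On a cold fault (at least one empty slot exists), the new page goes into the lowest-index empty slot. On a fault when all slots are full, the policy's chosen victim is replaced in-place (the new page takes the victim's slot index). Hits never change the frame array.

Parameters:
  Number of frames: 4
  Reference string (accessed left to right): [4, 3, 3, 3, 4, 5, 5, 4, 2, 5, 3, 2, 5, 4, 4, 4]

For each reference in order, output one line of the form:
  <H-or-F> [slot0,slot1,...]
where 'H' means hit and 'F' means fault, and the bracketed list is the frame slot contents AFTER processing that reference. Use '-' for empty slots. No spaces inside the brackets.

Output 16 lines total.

F [4,-,-,-]
F [4,3,-,-]
H [4,3,-,-]
H [4,3,-,-]
H [4,3,-,-]
F [4,3,5,-]
H [4,3,5,-]
H [4,3,5,-]
F [4,3,5,2]
H [4,3,5,2]
H [4,3,5,2]
H [4,3,5,2]
H [4,3,5,2]
H [4,3,5,2]
H [4,3,5,2]
H [4,3,5,2]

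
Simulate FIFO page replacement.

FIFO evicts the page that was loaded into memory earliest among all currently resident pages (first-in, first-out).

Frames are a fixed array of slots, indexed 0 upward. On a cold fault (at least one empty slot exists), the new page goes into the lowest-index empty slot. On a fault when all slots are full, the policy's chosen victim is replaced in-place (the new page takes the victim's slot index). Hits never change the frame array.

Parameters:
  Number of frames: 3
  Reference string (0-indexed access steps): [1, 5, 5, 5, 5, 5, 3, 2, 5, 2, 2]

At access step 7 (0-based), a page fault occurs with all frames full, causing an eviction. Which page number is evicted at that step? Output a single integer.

Answer: 1

Derivation:
Step 0: ref 1 -> FAULT, frames=[1,-,-]
Step 1: ref 5 -> FAULT, frames=[1,5,-]
Step 2: ref 5 -> HIT, frames=[1,5,-]
Step 3: ref 5 -> HIT, frames=[1,5,-]
Step 4: ref 5 -> HIT, frames=[1,5,-]
Step 5: ref 5 -> HIT, frames=[1,5,-]
Step 6: ref 3 -> FAULT, frames=[1,5,3]
Step 7: ref 2 -> FAULT, evict 1, frames=[2,5,3]
At step 7: evicted page 1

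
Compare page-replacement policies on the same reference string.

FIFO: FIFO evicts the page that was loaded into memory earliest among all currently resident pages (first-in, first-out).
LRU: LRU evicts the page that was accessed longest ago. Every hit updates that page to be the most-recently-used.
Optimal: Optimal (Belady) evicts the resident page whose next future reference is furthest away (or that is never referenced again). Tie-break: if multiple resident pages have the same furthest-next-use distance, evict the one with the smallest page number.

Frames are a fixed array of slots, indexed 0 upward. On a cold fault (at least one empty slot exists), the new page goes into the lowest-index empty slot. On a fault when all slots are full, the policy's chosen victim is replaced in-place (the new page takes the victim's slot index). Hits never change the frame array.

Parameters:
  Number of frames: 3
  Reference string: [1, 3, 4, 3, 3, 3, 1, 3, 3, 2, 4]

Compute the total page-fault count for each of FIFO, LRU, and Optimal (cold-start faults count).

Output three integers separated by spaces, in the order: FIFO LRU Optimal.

--- FIFO ---
  step 0: ref 1 -> FAULT, frames=[1,-,-] (faults so far: 1)
  step 1: ref 3 -> FAULT, frames=[1,3,-] (faults so far: 2)
  step 2: ref 4 -> FAULT, frames=[1,3,4] (faults so far: 3)
  step 3: ref 3 -> HIT, frames=[1,3,4] (faults so far: 3)
  step 4: ref 3 -> HIT, frames=[1,3,4] (faults so far: 3)
  step 5: ref 3 -> HIT, frames=[1,3,4] (faults so far: 3)
  step 6: ref 1 -> HIT, frames=[1,3,4] (faults so far: 3)
  step 7: ref 3 -> HIT, frames=[1,3,4] (faults so far: 3)
  step 8: ref 3 -> HIT, frames=[1,3,4] (faults so far: 3)
  step 9: ref 2 -> FAULT, evict 1, frames=[2,3,4] (faults so far: 4)
  step 10: ref 4 -> HIT, frames=[2,3,4] (faults so far: 4)
  FIFO total faults: 4
--- LRU ---
  step 0: ref 1 -> FAULT, frames=[1,-,-] (faults so far: 1)
  step 1: ref 3 -> FAULT, frames=[1,3,-] (faults so far: 2)
  step 2: ref 4 -> FAULT, frames=[1,3,4] (faults so far: 3)
  step 3: ref 3 -> HIT, frames=[1,3,4] (faults so far: 3)
  step 4: ref 3 -> HIT, frames=[1,3,4] (faults so far: 3)
  step 5: ref 3 -> HIT, frames=[1,3,4] (faults so far: 3)
  step 6: ref 1 -> HIT, frames=[1,3,4] (faults so far: 3)
  step 7: ref 3 -> HIT, frames=[1,3,4] (faults so far: 3)
  step 8: ref 3 -> HIT, frames=[1,3,4] (faults so far: 3)
  step 9: ref 2 -> FAULT, evict 4, frames=[1,3,2] (faults so far: 4)
  step 10: ref 4 -> FAULT, evict 1, frames=[4,3,2] (faults so far: 5)
  LRU total faults: 5
--- Optimal ---
  step 0: ref 1 -> FAULT, frames=[1,-,-] (faults so far: 1)
  step 1: ref 3 -> FAULT, frames=[1,3,-] (faults so far: 2)
  step 2: ref 4 -> FAULT, frames=[1,3,4] (faults so far: 3)
  step 3: ref 3 -> HIT, frames=[1,3,4] (faults so far: 3)
  step 4: ref 3 -> HIT, frames=[1,3,4] (faults so far: 3)
  step 5: ref 3 -> HIT, frames=[1,3,4] (faults so far: 3)
  step 6: ref 1 -> HIT, frames=[1,3,4] (faults so far: 3)
  step 7: ref 3 -> HIT, frames=[1,3,4] (faults so far: 3)
  step 8: ref 3 -> HIT, frames=[1,3,4] (faults so far: 3)
  step 9: ref 2 -> FAULT, evict 1, frames=[2,3,4] (faults so far: 4)
  step 10: ref 4 -> HIT, frames=[2,3,4] (faults so far: 4)
  Optimal total faults: 4

Answer: 4 5 4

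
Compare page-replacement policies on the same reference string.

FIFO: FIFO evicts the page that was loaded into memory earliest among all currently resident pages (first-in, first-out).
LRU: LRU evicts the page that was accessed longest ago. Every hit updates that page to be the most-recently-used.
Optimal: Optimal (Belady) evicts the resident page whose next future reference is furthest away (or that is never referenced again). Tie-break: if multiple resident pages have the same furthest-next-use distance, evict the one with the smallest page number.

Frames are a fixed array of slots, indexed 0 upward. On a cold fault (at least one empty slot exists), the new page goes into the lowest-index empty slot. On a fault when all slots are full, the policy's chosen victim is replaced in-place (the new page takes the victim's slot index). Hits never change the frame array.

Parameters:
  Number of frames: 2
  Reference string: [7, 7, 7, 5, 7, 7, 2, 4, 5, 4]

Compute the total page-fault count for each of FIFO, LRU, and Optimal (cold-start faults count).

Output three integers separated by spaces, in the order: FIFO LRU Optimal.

Answer: 5 5 4

Derivation:
--- FIFO ---
  step 0: ref 7 -> FAULT, frames=[7,-] (faults so far: 1)
  step 1: ref 7 -> HIT, frames=[7,-] (faults so far: 1)
  step 2: ref 7 -> HIT, frames=[7,-] (faults so far: 1)
  step 3: ref 5 -> FAULT, frames=[7,5] (faults so far: 2)
  step 4: ref 7 -> HIT, frames=[7,5] (faults so far: 2)
  step 5: ref 7 -> HIT, frames=[7,5] (faults so far: 2)
  step 6: ref 2 -> FAULT, evict 7, frames=[2,5] (faults so far: 3)
  step 7: ref 4 -> FAULT, evict 5, frames=[2,4] (faults so far: 4)
  step 8: ref 5 -> FAULT, evict 2, frames=[5,4] (faults so far: 5)
  step 9: ref 4 -> HIT, frames=[5,4] (faults so far: 5)
  FIFO total faults: 5
--- LRU ---
  step 0: ref 7 -> FAULT, frames=[7,-] (faults so far: 1)
  step 1: ref 7 -> HIT, frames=[7,-] (faults so far: 1)
  step 2: ref 7 -> HIT, frames=[7,-] (faults so far: 1)
  step 3: ref 5 -> FAULT, frames=[7,5] (faults so far: 2)
  step 4: ref 7 -> HIT, frames=[7,5] (faults so far: 2)
  step 5: ref 7 -> HIT, frames=[7,5] (faults so far: 2)
  step 6: ref 2 -> FAULT, evict 5, frames=[7,2] (faults so far: 3)
  step 7: ref 4 -> FAULT, evict 7, frames=[4,2] (faults so far: 4)
  step 8: ref 5 -> FAULT, evict 2, frames=[4,5] (faults so far: 5)
  step 9: ref 4 -> HIT, frames=[4,5] (faults so far: 5)
  LRU total faults: 5
--- Optimal ---
  step 0: ref 7 -> FAULT, frames=[7,-] (faults so far: 1)
  step 1: ref 7 -> HIT, frames=[7,-] (faults so far: 1)
  step 2: ref 7 -> HIT, frames=[7,-] (faults so far: 1)
  step 3: ref 5 -> FAULT, frames=[7,5] (faults so far: 2)
  step 4: ref 7 -> HIT, frames=[7,5] (faults so far: 2)
  step 5: ref 7 -> HIT, frames=[7,5] (faults so far: 2)
  step 6: ref 2 -> FAULT, evict 7, frames=[2,5] (faults so far: 3)
  step 7: ref 4 -> FAULT, evict 2, frames=[4,5] (faults so far: 4)
  step 8: ref 5 -> HIT, frames=[4,5] (faults so far: 4)
  step 9: ref 4 -> HIT, frames=[4,5] (faults so far: 4)
  Optimal total faults: 4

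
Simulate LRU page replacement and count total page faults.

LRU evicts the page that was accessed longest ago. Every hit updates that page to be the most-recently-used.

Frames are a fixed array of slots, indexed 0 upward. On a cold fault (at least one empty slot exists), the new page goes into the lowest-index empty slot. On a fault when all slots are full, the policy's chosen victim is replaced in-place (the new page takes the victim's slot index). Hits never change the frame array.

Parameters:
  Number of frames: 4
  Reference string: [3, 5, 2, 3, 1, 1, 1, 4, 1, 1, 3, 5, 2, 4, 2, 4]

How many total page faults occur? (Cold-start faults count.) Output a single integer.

Step 0: ref 3 → FAULT, frames=[3,-,-,-]
Step 1: ref 5 → FAULT, frames=[3,5,-,-]
Step 2: ref 2 → FAULT, frames=[3,5,2,-]
Step 3: ref 3 → HIT, frames=[3,5,2,-]
Step 4: ref 1 → FAULT, frames=[3,5,2,1]
Step 5: ref 1 → HIT, frames=[3,5,2,1]
Step 6: ref 1 → HIT, frames=[3,5,2,1]
Step 7: ref 4 → FAULT (evict 5), frames=[3,4,2,1]
Step 8: ref 1 → HIT, frames=[3,4,2,1]
Step 9: ref 1 → HIT, frames=[3,4,2,1]
Step 10: ref 3 → HIT, frames=[3,4,2,1]
Step 11: ref 5 → FAULT (evict 2), frames=[3,4,5,1]
Step 12: ref 2 → FAULT (evict 4), frames=[3,2,5,1]
Step 13: ref 4 → FAULT (evict 1), frames=[3,2,5,4]
Step 14: ref 2 → HIT, frames=[3,2,5,4]
Step 15: ref 4 → HIT, frames=[3,2,5,4]
Total faults: 8

Answer: 8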